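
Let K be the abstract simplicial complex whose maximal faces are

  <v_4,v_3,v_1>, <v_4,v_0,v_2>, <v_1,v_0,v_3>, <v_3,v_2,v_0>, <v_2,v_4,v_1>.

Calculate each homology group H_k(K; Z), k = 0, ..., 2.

H_0 ≅ Z,  H_1 ≅ Z,  H_2 = 0.

Take the total order v_0 < v_1 < v_2 < v_3 < v_4 on the vertex set. Then K (dimension 2) consists of the simplices:

  0-simplices (5): [v_0], [v_1], [v_2], [v_3], [v_4]
  1-simplices (10): [v_0,v_1], [v_0,v_2], [v_0,v_3], [v_0,v_4], [v_1,v_2], [v_1,v_3], [v_1,v_4], [v_2,v_3], [v_2,v_4], [v_3,v_4]
  2-simplices (5): [v_0,v_1,v_3], [v_0,v_2,v_3], [v_0,v_2,v_4], [v_1,v_2,v_4], [v_1,v_3,v_4]

so the chain groups are C_0 ≅ Z^5, C_1 ≅ Z^10, C_2 ≅ Z^5.

∂_1: C_1 → C_0 is given by ∂[p,q] = [q] − [p]. For instance
  ∂[v_3,v_4] = [v_4] − [v_3].
This gives a 5×10 integer matrix of rank 4; reducing to Smith normal form yields diagonal entries (1,1,1,1).

Boundary ∂_2: C_2 → C_1 sends each 2-simplex [p,q,r] to [q,r] − [p,r] + [p,q]. For instance
  ∂[v_0,v_1,v_3] = [v_1,v_3] − [v_0,v_3] + [v_0,v_1],
  ∂[v_1,v_3,v_4] = [v_3,v_4] − [v_1,v_4] + [v_1,v_3].
This gives a 10×5 integer matrix of rank 5; reducing to Smith normal form yields diagonal entries (1,1,1,1,1).

From H_k ≅ ker(∂_k) / im(∂_{k+1}) we obtain:

  H_0: rank C_0 − rank ∂_1 = 5 − 4 = 1, and the invariant factors of ∂_1 are all 1, so H_0 ≅ Z.
  H_1: rank ker ∂_1 − rank ∂_2 = (10 − 4) − 5 = 1, and the invariant factors of ∂_2 are all 1, so H_1 ≅ Z.
  H_2: rank ker ∂_2 − rank ∂_3 = (5 − 5) − 0 = 0, and there is no ∂_3, so H_2 ≅ 0.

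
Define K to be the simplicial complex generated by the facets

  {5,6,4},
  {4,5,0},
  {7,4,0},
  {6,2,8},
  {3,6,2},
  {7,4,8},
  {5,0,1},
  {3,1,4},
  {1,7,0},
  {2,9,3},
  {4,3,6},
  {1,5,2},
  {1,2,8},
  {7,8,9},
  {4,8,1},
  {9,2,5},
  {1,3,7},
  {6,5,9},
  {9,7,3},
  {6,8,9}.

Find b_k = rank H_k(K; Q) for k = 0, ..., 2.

b_0 = 1, b_1 = 1, b_2 = 0.

Order the vertices as 0 < 1 < 2 < 3 < 4 < 5 < 6 < 7 < 8 < 9. Listing each simplex with vertices in this order, K has dimension 2 with simplices:

  0-simplices (10): [0], [1], [2], [3], [4], [5], [6], [7], [8], [9]
  1-simplices (30): (30 of them)
  2-simplices (20): (20 of them)

Hence C_0 ≅ Z^10, C_1 ≅ Z^30, C_2 ≅ Z^20.

The boundary map ∂_1: C_1 → C_0 is given by ∂[p,q] = [q] − [p]. For instance
  ∂[1,5] = [5] − [1].
The resulting 10×30 matrix has rank 9, and its Smith normal form has invariant factors (1,1,1,1,1,1,1,1,1).

The boundary map ∂_2: C_2 → C_1 acts by ∂[p,q,r] = [q,r] − [p,r] + [p,q]. For instance
  ∂[3,4,6] = [4,6] − [3,6] + [3,4],
  ∂[4,5,6] = [5,6] − [4,6] + [4,5].
The resulting 30×20 matrix has rank 20, and its Smith normal form has invariant factors (1,1,1,1,1,1,1,1,1,1,1,1,1,1,1,1,1,1,1,2).

Computing H_k = (kernel of ∂_k) / (image of ∂_{k+1}):

  H_0: rank C_0 − rank ∂_1 = 10 − 9 = 1, and the invariant factors of ∂_1 are all 1, so H_0 = Z.
  H_1: rank ker ∂_1 − rank ∂_2 = (30 − 9) − 20 = 1, and ∂_2 has invariant factor 2 > 1, so H_1 = Z ⊕ Z/2Z.
  H_2: rank ker ∂_2 − rank ∂_3 = (20 − 20) − 0 = 0, and there is no ∂_3, so H_2 = 0.

Hence the Betti numbers are b_0 = 1, b_1 = 1, b_2 = 0.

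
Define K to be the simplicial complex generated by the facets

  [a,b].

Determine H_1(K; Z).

H_1 = 0.

We work with the vertex ordering a < b. The simplices of K, each written with vertices in increasing order, are:

  0-simplices (2): a, b
  1-simplices (1): ab

Hence C_0 ≅ Z^2, C_1 ≅ Z^1.

∂_1: C_1 → C_0 maps an edge to its endpoints' difference, ∂[p,q] = q − p. For instance
  ∂ab = b − a.
This gives a 2×1 integer matrix of rank 1; reducing to Smith normal form yields diagonal entries (1).

Computing H_k = (kernel of ∂_k) / (image of ∂_{k+1}):

  H_1: rank ker ∂_1 − rank ∂_2 = (1 − 1) − 0 = 0, and there is no ∂_2, so H_1 = 0.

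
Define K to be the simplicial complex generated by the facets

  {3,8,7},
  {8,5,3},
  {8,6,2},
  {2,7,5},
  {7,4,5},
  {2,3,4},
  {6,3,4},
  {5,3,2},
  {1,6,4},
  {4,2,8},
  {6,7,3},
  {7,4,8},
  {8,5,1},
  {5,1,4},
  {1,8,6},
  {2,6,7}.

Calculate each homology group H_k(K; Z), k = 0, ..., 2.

Take the total order 1 < 2 < 3 < 4 < 5 < 6 < 7 < 8 on the vertex set. Then K (dimension 2) consists of the simplices:

  0-simplices (8): [1], [2], [3], [4], [5], [6], [7], [8]
  1-simplices (24): (24 of them)
  2-simplices (16): [1,4,5], [1,4,6], [1,5,8], [1,6,8], [2,3,4], [2,3,5], [2,4,8], [2,5,7], [2,6,7], [2,6,8], [3,4,6], [3,5,8], [3,6,7], [3,7,8], [4,5,7], [4,7,8]

Hence C_0 ≅ Z^8, C_1 ≅ Z^24, C_2 ≅ Z^16.

∂_1: C_1 → C_0 sends each edge [p,q] (with p < q) to q − p. For instance
  ∂[6,7] = [7] − [6].
As a 8×24 matrix over Z this has rank 7, with invariant factors (1,1,1,1,1,1,1).

Boundary ∂_2: C_2 → C_1 acts by ∂[p,q,r] = [q,r] − [p,r] + [p,q]. For instance
  ∂[1,4,5] = [4,5] − [1,5] + [1,4],
  ∂[2,3,5] = [3,5] − [2,5] + [2,3].
As a 24×16 matrix over Z this has rank 15, with invariant factors (1,1,1,1,1,1,1,1,1,1,1,1,1,1,1).

Reading off H_k = ker ∂_k / im ∂_{k+1}:

  H_0: rank C_0 − rank ∂_1 = 8 − 7 = 1, and the invariant factors of ∂_1 are all 1, so H_0 = Z.
  H_1: rank ker ∂_1 − rank ∂_2 = (24 − 7) − 15 = 2, and the invariant factors of ∂_2 are all 1, so H_1 = Z^2.
  H_2: rank ker ∂_2 − rank ∂_3 = (16 − 15) − 0 = 1, and there is no ∂_3, so H_2 = Z.

H_0 = Z,  H_1 = Z^2,  H_2 = Z.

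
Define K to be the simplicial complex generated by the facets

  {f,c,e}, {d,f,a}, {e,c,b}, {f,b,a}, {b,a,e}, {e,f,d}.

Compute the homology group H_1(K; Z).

We work with the vertex ordering a < b < c < d < e < f. The simplices of K, each written with vertices in increasing order, are:

  0-simplices (6): a, b, c, d, e, f
  1-simplices (12): ab, ad, ae, af, bc, be, bf, ce, cf, de, df, ef
  2-simplices (6): abe, abf, adf, bce, cef, def

so the chain groups are C_0 ≅ Z^6, C_1 ≅ Z^12, C_2 ≅ Z^6.

∂_1: C_1 → C_0 sends each edge [p,q] (with p < q) to q − p.
The 6×12 boundary matrix has rank 5 and Smith normal form diag(1,1,1,1,1).

∂_2: C_2 → C_1 maps a triangle to the signed sum of its edges. For instance
  ∂abf = bf − af + ab,
  ∂adf = df − af + ad.
As a 12×6 matrix over Z this has rank 6, with invariant factors (1,1,1,1,1,1).

Reading off H_k = ker ∂_k / im ∂_{k+1}:

  H_1: rank ker ∂_1 − rank ∂_2 = (12 − 5) − 6 = 1, and the invariant factors of ∂_2 are all 1, so H_1 ≅ Z.

H_1 ≅ Z.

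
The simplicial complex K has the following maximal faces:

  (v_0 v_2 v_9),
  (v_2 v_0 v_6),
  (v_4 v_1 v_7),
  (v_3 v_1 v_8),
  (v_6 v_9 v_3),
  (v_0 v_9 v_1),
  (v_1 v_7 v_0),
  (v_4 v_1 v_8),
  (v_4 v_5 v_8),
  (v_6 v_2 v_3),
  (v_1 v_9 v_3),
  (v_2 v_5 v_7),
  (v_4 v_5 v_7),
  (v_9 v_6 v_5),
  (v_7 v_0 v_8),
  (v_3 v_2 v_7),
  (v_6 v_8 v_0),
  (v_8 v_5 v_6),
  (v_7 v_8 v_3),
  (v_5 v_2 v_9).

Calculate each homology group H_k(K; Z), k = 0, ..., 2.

Fix the vertex order v_0 < v_1 < v_2 < v_3 < v_4 < v_5 < v_6 < v_7 < v_8 < v_9 and write every simplex with vertices in increasing order. Then dim K = 2 and the simplices of K are:

  0-simplices (10): [v_0], [v_1], [v_2], [v_3], [v_4], [v_5], [v_6], [v_7], [v_8], [v_9]
  1-simplices (30): (30 of them)
  2-simplices (20): (20 of them)

so the chain groups are C_0 ≅ Z^10, C_1 ≅ Z^30, C_2 ≅ Z^20.

Boundary ∂_1: C_1 → C_0 maps an edge to its endpoints' difference, ∂[p,q] = q − p. For instance
  ∂[v_2,v_9] = [v_9] − [v_2].
As a 10×30 matrix over Z this has rank 9, with invariant factors (1,1,1,1,1,1,1,1,1).

∂_2: C_2 → C_1 maps a triangle to the signed sum of its edges. For instance
  ∂[v_3,v_6,v_9] = [v_6,v_9] − [v_3,v_9] + [v_3,v_6],
  ∂[v_4,v_5,v_7] = [v_5,v_7] − [v_4,v_7] + [v_4,v_5].
This gives a 30×20 integer matrix of rank 20; reducing to Smith normal form yields diagonal entries (1,1,1,1,1,1,1,1,1,1,1,1,1,1,1,1,1,1,1,2).

Reading off H_k = ker ∂_k / im ∂_{k+1}:

  H_0: rank C_0 − rank ∂_1 = 10 − 9 = 1, and the invariant factors of ∂_1 are all 1, so H_0 = Z.
  H_1: rank ker ∂_1 − rank ∂_2 = (30 − 9) − 20 = 1, and ∂_2 has invariant factor 2 > 1, so H_1 = Z × Z/2.
  H_2: rank ker ∂_2 − rank ∂_3 = (20 − 20) − 0 = 0, and there is no ∂_3, so H_2 = 0.

As a check, the Euler characteristic is 10 − 30 + 20 = 0, which agrees with 1 − 1 + 0 = 0.
(K is a triangulation of the Klein bottle.)

H_0 = Z,  H_1 = Z × Z/2,  H_2 = 0.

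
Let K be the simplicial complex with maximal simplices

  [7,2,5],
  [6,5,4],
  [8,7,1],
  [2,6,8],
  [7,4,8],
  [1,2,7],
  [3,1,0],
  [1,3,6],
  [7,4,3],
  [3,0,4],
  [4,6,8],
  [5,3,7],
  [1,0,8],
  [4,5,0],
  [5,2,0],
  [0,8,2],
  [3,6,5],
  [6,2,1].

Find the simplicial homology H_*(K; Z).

H_0 = Z,  H_1 = Z ⊕ Z_2,  H_2 = 0.

K has 9 vertices, 27 edges, 18 triangles.
rank ∂_0 = 0, rank ∂_1 = 8 ⇒ b_0 = 9 − 0 − 8 = 1; all invariant factors of ∂_1 are 1 so no torsion. So H_0 ≅ Z.
rank ∂_1 = 8, rank ∂_2 = 18 ⇒ b_1 = 27 − 8 − 18 = 1; ∂_2 has invariant factor(s) [2] giving torsion. So H_1 ≅ Z ⊕ Z_2.
rank ∂_2 = 18, rank ∂_3 = 0 ⇒ b_2 = 18 − 18 − 0 = 0. So H_2 ≅ 0.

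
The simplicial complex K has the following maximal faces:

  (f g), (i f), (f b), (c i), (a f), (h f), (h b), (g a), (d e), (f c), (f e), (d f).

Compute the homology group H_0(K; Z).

H_0 = Z.

We work with the vertex ordering a < b < c < d < e < f < g < h < i. The simplices of K, each written with vertices in increasing order, are:

  0-simplices (9): a, b, c, d, e, f, g, h, i
  1-simplices (12): af, ag, bf, bh, cf, ci, de, df, ef, fg, fh, fi

so the chain groups are C_0 ≅ Z^9, C_1 ≅ Z^12.

Boundary ∂_1: C_1 → C_0 maps an edge to its endpoints' difference, ∂[p,q] = q − p. For instance
  ∂af = f − a.
As a 9×12 matrix over Z this has rank 8, with invariant factors (1,1,1,1,1,1,1,1).

Now H_k = ker ∂_k / im ∂_{k+1}, so:

  H_0: rank C_0 − rank ∂_1 = 9 − 8 = 1, and the invariant factors of ∂_1 are all 1, so H_0 = Z.

(K is a triangulation of a wedge of 4 circles.)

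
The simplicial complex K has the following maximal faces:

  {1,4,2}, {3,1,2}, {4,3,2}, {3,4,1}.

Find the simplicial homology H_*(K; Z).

H_0 = Z,  H_1 = 0,  H_2 = Z.

We work with the vertex ordering 1 < 2 < 3 < 4. The simplices of K, each written with vertices in increasing order, are:

  0-simplices (4): [1], [2], [3], [4]
  1-simplices (6): [1,2], [1,3], [1,4], [2,3], [2,4], [3,4]
  2-simplices (4): [1,2,3], [1,2,4], [1,3,4], [2,3,4]

so the chain groups are C_0 ≅ Z^4, C_1 ≅ Z^6, C_2 ≅ Z^4.

∂_1: C_1 → C_0 is given by ∂[p,q] = [q] − [p]. For instance
  ∂[1,2] = [2] − [1].
The 4×6 boundary matrix has rank 3 and Smith normal form diag(1,1,1).

The boundary map ∂_2: C_2 → C_1 acts by ∂[p,q,r] = [q,r] − [p,r] + [p,q]. For instance
  ∂[2,3,4] = [3,4] − [2,4] + [2,3],
  ∂[1,2,4] = [2,4] − [1,4] + [1,2].
As a 6×4 matrix over Z this has rank 3, with invariant factors (1,1,1).

Computing H_k = (kernel of ∂_k) / (image of ∂_{k+1}):

  H_0: rank C_0 − rank ∂_1 = 4 − 3 = 1, and the invariant factors of ∂_1 are all 1, so H_0 ≅ Z.
  H_1: rank ker ∂_1 − rank ∂_2 = (6 − 3) − 3 = 0, and the invariant factors of ∂_2 are all 1, so H_1 ≅ 0.
  H_2: rank ker ∂_2 − rank ∂_3 = (4 − 3) − 0 = 1, and there is no ∂_3, so H_2 ≅ Z.

As a check, the Euler characteristic is 4 − 6 + 4 = 2, which agrees with 1 − 0 + 1 = 2.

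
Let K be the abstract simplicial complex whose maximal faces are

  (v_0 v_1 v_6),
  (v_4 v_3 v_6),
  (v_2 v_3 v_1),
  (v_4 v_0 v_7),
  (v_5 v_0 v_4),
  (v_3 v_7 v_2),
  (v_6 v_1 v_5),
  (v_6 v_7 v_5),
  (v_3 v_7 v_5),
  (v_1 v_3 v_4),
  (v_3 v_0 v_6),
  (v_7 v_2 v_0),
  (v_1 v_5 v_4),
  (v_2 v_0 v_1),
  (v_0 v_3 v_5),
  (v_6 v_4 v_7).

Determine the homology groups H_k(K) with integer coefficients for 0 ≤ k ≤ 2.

Take the total order v_0 < v_1 < v_2 < v_3 < v_4 < v_5 < v_6 < v_7 on the vertex set. Then K (dimension 2) consists of the simplices:

  0-simplices (8): [v_0], [v_1], [v_2], [v_3], [v_4], [v_5], [v_6], [v_7]
  1-simplices (24): (24 of them)
  2-simplices (16): (16 of them)

giving chain groups C_0 ≅ Z^8, C_1 ≅ Z^24, C_2 ≅ Z^16.

∂_1: C_1 → C_0 maps an edge to its endpoints' difference, ∂[p,q] = q − p.
The 8×24 boundary matrix has rank 7 and Smith normal form diag(1,1,1,1,1,1,1).

The boundary map ∂_2: C_2 → C_1 maps a triangle to the signed sum of its edges. For instance
  ∂[v_0,v_2,v_7] = [v_2,v_7] − [v_0,v_7] + [v_0,v_2],
  ∂[v_5,v_6,v_7] = [v_6,v_7] − [v_5,v_7] + [v_5,v_6].
The 24×16 boundary matrix has rank 15 and Smith normal form diag(1,1,1,1,1,1,1,1,1,1,1,1,1,1,1).

Reading off H_k = ker ∂_k / im ∂_{k+1}:

  H_0: rank C_0 − rank ∂_1 = 8 − 7 = 1, and the invariant factors of ∂_1 are all 1, so H_0 ≅ Z.
  H_1: rank ker ∂_1 − rank ∂_2 = (24 − 7) − 15 = 2, and the invariant factors of ∂_2 are all 1, so H_1 ≅ Z^2.
  H_2: rank ker ∂_2 − rank ∂_3 = (16 − 15) − 0 = 1, and there is no ∂_3, so H_2 ≅ Z.

As a check, the Euler characteristic is 8 − 24 + 16 = 0, which agrees with 1 − 2 + 1 = 0.

H_0 ≅ Z,  H_1 ≅ Z^2,  H_2 ≅ Z.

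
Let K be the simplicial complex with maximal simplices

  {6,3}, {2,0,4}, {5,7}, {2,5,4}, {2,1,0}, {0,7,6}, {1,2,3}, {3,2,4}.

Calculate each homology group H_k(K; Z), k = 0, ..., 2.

H_0 ≅ Z,  H_1 ≅ Z^2,  H_2 = 0.

Fix the vertex order 0 < 1 < 2 < 3 < 4 < 5 < 6 < 7 and write every simplex with vertices in increasing order. Then dim K = 2 and the simplices of K are:

  0-simplices (8): [0], [1], [2], [3], [4], [5], [6], [7]
  1-simplices (15): [0,1], [0,2], [0,4], [0,6], [0,7], [1,2], [1,3], [2,3], [2,4], [2,5], [3,4], [3,6], [4,5], [5,7], [6,7]
  2-simplices (6): [0,1,2], [0,2,4], [0,6,7], [1,2,3], [2,3,4], [2,4,5]

Hence C_0 ≅ Z^8, C_1 ≅ Z^15, C_2 ≅ Z^6.

∂_1: C_1 → C_0 sends each edge [p,q] (with p < q) to q − p.
The 8×15 boundary matrix has rank 7 and Smith normal form diag(1,1,1,1,1,1,1).

Boundary ∂_2: C_2 → C_1 acts by ∂[p,q,r] = [q,r] − [p,r] + [p,q]. For instance
  ∂[0,6,7] = [6,7] − [0,7] + [0,6],
  ∂[2,4,5] = [4,5] − [2,5] + [2,4].
The resulting 15×6 matrix has rank 6, and its Smith normal form has invariant factors (1,1,1,1,1,1).

Computing H_k = (kernel of ∂_k) / (image of ∂_{k+1}):

  H_0: rank C_0 − rank ∂_1 = 8 − 7 = 1, and the invariant factors of ∂_1 are all 1, so H_0 = Z.
  H_1: rank ker ∂_1 − rank ∂_2 = (15 − 7) − 6 = 2, and the invariant factors of ∂_2 are all 1, so H_1 = Z^2.
  H_2: rank ker ∂_2 − rank ∂_3 = (6 − 6) − 0 = 0, and there is no ∂_3, so H_2 = 0.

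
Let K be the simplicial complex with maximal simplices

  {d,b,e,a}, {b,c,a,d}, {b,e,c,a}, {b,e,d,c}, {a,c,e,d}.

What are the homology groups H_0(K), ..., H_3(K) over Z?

H_0 = Z,  H_1 = 0,  H_2 = 0,  H_3 = Z.

We work with the vertex ordering a < b < c < d < e. The simplices of K, each written with vertices in increasing order, are:

  0-simplices (5): a, b, c, d, e
  1-simplices (10): ab, ac, ad, ae, bc, bd, be, cd, ce, de
  2-simplices (10): abc, abd, abe, acd, ace, ade, bcd, bce, bde, cde
  3-simplices (5): abcd, abce, abde, acde, bcde

giving chain groups C_0 ≅ Z^5, C_1 ≅ Z^10, C_2 ≅ Z^10, C_3 ≅ Z^5.

Boundary ∂_1: C_1 → C_0 maps an edge to its endpoints' difference, ∂[p,q] = q − p. For instance
  ∂bd = d − b.
This gives a 5×10 integer matrix of rank 4; reducing to Smith normal form yields diagonal entries (1,1,1,1).

Boundary ∂_2: C_2 → C_1 acts by ∂[p,q,r] = [q,r] − [p,r] + [p,q]. For instance
  ∂abd = bd − ad + ab,
  ∂bce = ce − be + bc.
As a 10×10 matrix over Z this has rank 6, with invariant factors (1,1,1,1,1,1).

Boundary ∂_3: C_3 → C_2 sends each 3-simplex σ to the alternating sum Σ_i (−1)^i (σ with its i-th vertex removed). For instance
  ∂abcd = bcd − acd + abd − abc,
  ∂abce = bce − ace + abe − abc.
This gives a 10×5 integer matrix of rank 4; reducing to Smith normal form yields diagonal entries (1,1,1,1).

From H_k ≅ ker(∂_k) / im(∂_{k+1}) we obtain:

  H_0: rank C_0 − rank ∂_1 = 5 − 4 = 1, and the invariant factors of ∂_1 are all 1, so H_0 ≅ Z.
  H_1: rank ker ∂_1 − rank ∂_2 = (10 − 4) − 6 = 0, and the invariant factors of ∂_2 are all 1, so H_1 ≅ 0.
  H_2: rank ker ∂_2 − rank ∂_3 = (10 − 6) − 4 = 0, and the invariant factors of ∂_3 are all 1, so H_2 ≅ 0.
  H_3: rank ker ∂_3 − rank ∂_4 = (5 − 4) − 0 = 1, and there is no ∂_4, so H_3 ≅ Z.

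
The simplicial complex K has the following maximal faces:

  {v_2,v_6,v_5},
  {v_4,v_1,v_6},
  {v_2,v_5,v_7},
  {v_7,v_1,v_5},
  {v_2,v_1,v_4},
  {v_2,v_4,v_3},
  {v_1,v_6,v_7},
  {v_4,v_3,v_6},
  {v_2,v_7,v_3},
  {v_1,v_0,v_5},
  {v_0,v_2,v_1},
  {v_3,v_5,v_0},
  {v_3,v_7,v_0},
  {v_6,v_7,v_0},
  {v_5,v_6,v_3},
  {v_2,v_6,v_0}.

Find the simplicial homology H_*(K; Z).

H_0 = Z,  H_1 = Z^2,  H_2 = Z.

Take the total order v_0 < v_1 < v_2 < v_3 < v_4 < v_5 < v_6 < v_7 on the vertex set. Then K (dimension 2) consists of the simplices:

  0-simplices (8): [v_0], [v_1], [v_2], [v_3], [v_4], [v_5], [v_6], [v_7]
  1-simplices (24): (24 of them)
  2-simplices (16): (16 of them)

so the chain groups are C_0 ≅ Z^8, C_1 ≅ Z^24, C_2 ≅ Z^16.

∂_1: C_1 → C_0 sends each edge [p,q] (with p < q) to q − p.
The resulting 8×24 matrix has rank 7, and its Smith normal form has invariant factors (1,1,1,1,1,1,1).

The boundary map ∂_2: C_2 → C_1 maps a triangle to the signed sum of its edges. For instance
  ∂[v_2,v_3,v_7] = [v_3,v_7] − [v_2,v_7] + [v_2,v_3],
  ∂[v_1,v_5,v_7] = [v_5,v_7] − [v_1,v_7] + [v_1,v_5].
The resulting 24×16 matrix has rank 15, and its Smith normal form has invariant factors (1,1,1,1,1,1,1,1,1,1,1,1,1,1,1).

Reading off H_k = ker ∂_k / im ∂_{k+1}:

  H_0: rank C_0 − rank ∂_1 = 8 − 7 = 1, and the invariant factors of ∂_1 are all 1, so H_0 = Z.
  H_1: rank ker ∂_1 − rank ∂_2 = (24 − 7) − 15 = 2, and the invariant factors of ∂_2 are all 1, so H_1 = Z^2.
  H_2: rank ker ∂_2 − rank ∂_3 = (16 − 15) − 0 = 1, and there is no ∂_3, so H_2 = Z.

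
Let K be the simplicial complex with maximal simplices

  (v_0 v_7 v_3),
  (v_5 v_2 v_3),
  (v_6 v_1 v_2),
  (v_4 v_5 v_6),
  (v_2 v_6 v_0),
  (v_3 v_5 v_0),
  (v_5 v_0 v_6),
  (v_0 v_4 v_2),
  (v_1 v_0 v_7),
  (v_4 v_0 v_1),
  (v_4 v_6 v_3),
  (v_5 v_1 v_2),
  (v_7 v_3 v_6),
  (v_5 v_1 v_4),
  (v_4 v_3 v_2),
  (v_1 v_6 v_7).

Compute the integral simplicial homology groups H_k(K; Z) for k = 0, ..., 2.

K has 8 vertices, 24 edges, 16 triangles.
rank ∂_0 = 0, rank ∂_1 = 7 ⇒ b_0 = 8 − 0 − 7 = 1; all invariant factors of ∂_1 are 1 so no torsion. So H_0 = Z.
rank ∂_1 = 7, rank ∂_2 = 15 ⇒ b_1 = 24 − 7 − 15 = 2; all invariant factors of ∂_2 are 1 so no torsion. So H_1 = Z^2.
rank ∂_2 = 15, rank ∂_3 = 0 ⇒ b_2 = 16 − 15 − 0 = 1. So H_2 = Z.

H_0 ≅ Z,  H_1 ≅ Z^2,  H_2 ≅ Z.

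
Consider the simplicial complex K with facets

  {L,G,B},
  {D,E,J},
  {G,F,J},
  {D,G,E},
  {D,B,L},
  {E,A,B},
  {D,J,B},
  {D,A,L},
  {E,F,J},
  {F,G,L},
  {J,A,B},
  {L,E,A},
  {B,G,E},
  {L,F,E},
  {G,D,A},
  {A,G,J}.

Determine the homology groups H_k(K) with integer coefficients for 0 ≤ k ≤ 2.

H_0 = Z,  H_1 = Z^2,  H_2 = Z.

Take the total order A < B < D < E < F < G < J < L on the vertex set. Then K (dimension 2) consists of the simplices:

  0-simplices (8): A, B, D, E, F, G, J, L
  1-simplices (24): AB, AD, AE, AG, AJ, AL, BD, BE, BG, BJ, BL, DE, DG, DJ, DL, EF, EG, EJ, EL, FG, FJ, FL, GJ, GL
  2-simplices (16): ABE, ABJ, ADG, ADL, AEL, AGJ, BDJ, BDL, BEG, BGL, DEG, DEJ, EFJ, EFL, FGJ, FGL

giving chain groups C_0 ≅ Z^8, C_1 ≅ Z^24, C_2 ≅ Z^16.

The boundary map ∂_1: C_1 → C_0 sends each edge [p,q] (with p < q) to q − p.
This gives a 8×24 integer matrix of rank 7; reducing to Smith normal form yields diagonal entries (1,1,1,1,1,1,1).

The boundary map ∂_2: C_2 → C_1 maps a triangle to the signed sum of its edges. For instance
  ∂FGL = GL − FL + FG,
  ∂AEL = EL − AL + AE.
The 24×16 boundary matrix has rank 15 and Smith normal form diag(1,1,1,1,1,1,1,1,1,1,1,1,1,1,1).

Computing H_k = (kernel of ∂_k) / (image of ∂_{k+1}):

  H_0: rank C_0 − rank ∂_1 = 8 − 7 = 1, and the invariant factors of ∂_1 are all 1, so H_0 ≅ Z.
  H_1: rank ker ∂_1 − rank ∂_2 = (24 − 7) − 15 = 2, and the invariant factors of ∂_2 are all 1, so H_1 ≅ Z^2.
  H_2: rank ker ∂_2 − rank ∂_3 = (16 − 15) − 0 = 1, and there is no ∂_3, so H_2 ≅ Z.

(K is a triangulation of the torus T^2.)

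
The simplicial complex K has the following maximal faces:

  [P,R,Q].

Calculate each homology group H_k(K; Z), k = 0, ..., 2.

Take the total order P < Q < R on the vertex set. Then K (dimension 2) consists of the simplices:

  0-simplices (3): P, Q, R
  1-simplices (3): PQ, PR, QR
  2-simplices (1): PQR

so the chain groups are C_0 ≅ Z^3, C_1 ≅ Z^3, C_2 ≅ Z^1.

∂_1: C_1 → C_0 maps an edge to its endpoints' difference, ∂[p,q] = q − p. For instance
  ∂PR = R − P.
This gives a 3×3 integer matrix of rank 2; reducing to Smith normal form yields diagonal entries (1,1).

∂_2: C_2 → C_1 maps a triangle to the signed sum of its edges. For instance
  ∂PQR = QR − PR + PQ.
As a 3×1 matrix over Z this has rank 1, with invariant factors (1).

Computing H_k = (kernel of ∂_k) / (image of ∂_{k+1}):

  H_0: rank C_0 − rank ∂_1 = 3 − 2 = 1, and the invariant factors of ∂_1 are all 1, so H_0 = Z.
  H_1: rank ker ∂_1 − rank ∂_2 = (3 − 2) − 1 = 0, and the invariant factors of ∂_2 are all 1, so H_1 = 0.
  H_2: rank ker ∂_2 − rank ∂_3 = (1 − 1) − 0 = 0, and there is no ∂_3, so H_2 = 0.

(K is a triangulation of the 2-simplex.)

H_0 ≅ Z,  H_1 = 0,  H_2 = 0.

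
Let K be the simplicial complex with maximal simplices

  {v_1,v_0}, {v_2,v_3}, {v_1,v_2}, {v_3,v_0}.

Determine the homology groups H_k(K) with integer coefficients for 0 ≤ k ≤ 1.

H_0 = Z,  H_1 = Z.

We work with the vertex ordering v_0 < v_1 < v_2 < v_3. The simplices of K, each written with vertices in increasing order, are:

  0-simplices (4): [v_0], [v_1], [v_2], [v_3]
  1-simplices (4): [v_0,v_1], [v_0,v_3], [v_1,v_2], [v_2,v_3]

giving chain groups C_0 ≅ Z^4, C_1 ≅ Z^4.

The boundary map ∂_1: C_1 → C_0 maps an edge to its endpoints' difference, ∂[p,q] = q − p. For instance
  ∂[v_0,v_3] = [v_3] − [v_0].
The resulting 4×4 matrix has rank 3, and its Smith normal form has invariant factors (1,1,1).

Computing H_k = (kernel of ∂_k) / (image of ∂_{k+1}):

  H_0: rank C_0 − rank ∂_1 = 4 − 3 = 1, and the invariant factors of ∂_1 are all 1, so H_0 ≅ Z.
  H_1: rank ker ∂_1 − rank ∂_2 = (4 − 3) − 0 = 1, and there is no ∂_2, so H_1 ≅ Z.

As a check, the Euler characteristic is 4 − 4 = 0, which agrees with 1 − 1 = 0.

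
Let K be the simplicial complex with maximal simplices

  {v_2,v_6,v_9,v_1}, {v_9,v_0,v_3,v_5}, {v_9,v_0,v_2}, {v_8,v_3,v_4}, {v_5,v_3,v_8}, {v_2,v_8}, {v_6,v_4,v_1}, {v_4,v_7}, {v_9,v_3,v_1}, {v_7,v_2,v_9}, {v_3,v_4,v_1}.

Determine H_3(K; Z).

H_3 ≅ 0.

Fix the vertex order v_0 < v_1 < v_2 < v_3 < v_4 < v_5 < v_6 < v_7 < v_8 < v_9 and write every simplex with vertices in increasing order. Then dim K = 3 and the simplices of K are:

  0-simplices (10): [v_0], [v_1], [v_2], [v_3], [v_4], [v_5], [v_6], [v_7], [v_8], [v_9]
  1-simplices (24): (24 of them)
  2-simplices (15): (15 of them)
  3-simplices (2): [v_0,v_3,v_5,v_9], [v_1,v_2,v_6,v_9]

giving chain groups C_0 ≅ Z^10, C_1 ≅ Z^24, C_2 ≅ Z^15, C_3 ≅ Z^2.

∂_1: C_1 → C_0 is given by ∂[p,q] = [q] − [p].
The 10×24 boundary matrix has rank 9 and Smith normal form diag(1,1,1,1,1,1,1,1,1).

Boundary ∂_2: C_2 → C_1 sends each 2-simplex [p,q,r] to [q,r] − [p,r] + [p,q]. For instance
  ∂[v_3,v_5,v_8] = [v_5,v_8] − [v_3,v_8] + [v_3,v_5],
  ∂[v_1,v_6,v_9] = [v_6,v_9] − [v_1,v_9] + [v_1,v_6].
This gives a 24×15 integer matrix of rank 13; reducing to Smith normal form yields diagonal entries (1,1,1,1,1,1,1,1,1,1,1,1,1).

∂_3: C_3 → C_2 sends each 3-simplex σ to the alternating sum Σ_i (−1)^i (σ with its i-th vertex removed). For instance
  ∂[v_0,v_3,v_5,v_9] = [v_3,v_5,v_9] − [v_0,v_5,v_9] + [v_0,v_3,v_9] − [v_0,v_3,v_5],
  ∂[v_1,v_2,v_6,v_9] = [v_2,v_6,v_9] − [v_1,v_6,v_9] + [v_1,v_2,v_9] − [v_1,v_2,v_6].
The resulting 15×2 matrix has rank 2, and its Smith normal form has invariant factors (1,1).

Computing H_k = (kernel of ∂_k) / (image of ∂_{k+1}):

  H_3: rank ker ∂_3 − rank ∂_4 = (2 − 2) − 0 = 0, and there is no ∂_4, so H_3 ≅ 0.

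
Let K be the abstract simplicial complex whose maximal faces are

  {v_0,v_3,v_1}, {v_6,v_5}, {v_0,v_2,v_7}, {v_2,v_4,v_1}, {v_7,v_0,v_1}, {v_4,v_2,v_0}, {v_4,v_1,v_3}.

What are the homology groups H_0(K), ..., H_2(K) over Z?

Fix the vertex order v_0 < v_1 < v_2 < v_3 < v_4 < v_5 < v_6 < v_7 and write every simplex with vertices in increasing order. Then dim K = 2 and the simplices of K are:

  0-simplices (8): [v_0], [v_1], [v_2], [v_3], [v_4], [v_5], [v_6], [v_7]
  1-simplices (13): [v_0,v_1], [v_0,v_2], [v_0,v_3], [v_0,v_4], [v_0,v_7], [v_1,v_2], [v_1,v_3], [v_1,v_4], [v_1,v_7], [v_2,v_4], [v_2,v_7], [v_3,v_4], [v_5,v_6]
  2-simplices (6): [v_0,v_1,v_3], [v_0,v_1,v_7], [v_0,v_2,v_4], [v_0,v_2,v_7], [v_1,v_2,v_4], [v_1,v_3,v_4]

so the chain groups are C_0 ≅ Z^8, C_1 ≅ Z^13, C_2 ≅ Z^6.

The boundary map ∂_1: C_1 → C_0 is given by ∂[p,q] = [q] − [p].
The resulting 8×13 matrix has rank 6, and its Smith normal form has invariant factors (1,1,1,1,1,1).

∂_2: C_2 → C_1 acts by ∂[p,q,r] = [q,r] − [p,r] + [p,q]. For instance
  ∂[v_0,v_1,v_3] = [v_1,v_3] − [v_0,v_3] + [v_0,v_1],
  ∂[v_0,v_2,v_7] = [v_2,v_7] − [v_0,v_7] + [v_0,v_2].
The 13×6 boundary matrix has rank 6 and Smith normal form diag(1,1,1,1,1,1).

Reading off H_k = ker ∂_k / im ∂_{k+1}:

  H_0: rank C_0 − rank ∂_1 = 8 − 6 = 2, and the invariant factors of ∂_1 are all 1, so H_0 ≅ Z^2.
  H_1: rank ker ∂_1 − rank ∂_2 = (13 − 6) − 6 = 1, and the invariant factors of ∂_2 are all 1, so H_1 ≅ Z.
  H_2: rank ker ∂_2 − rank ∂_3 = (6 − 6) − 0 = 0, and there is no ∂_3, so H_2 ≅ 0.

H_0 ≅ Z^2,  H_1 ≅ Z,  H_2 = 0.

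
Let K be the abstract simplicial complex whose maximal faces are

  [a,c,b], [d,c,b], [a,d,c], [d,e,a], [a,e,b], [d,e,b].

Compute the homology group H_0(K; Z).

H_0 ≅ Z.

We work with the vertex ordering a < b < c < d < e. The simplices of K, each written with vertices in increasing order, are:

  0-simplices (5): a, b, c, d, e
  1-simplices (9): ab, ac, ad, ae, bc, bd, be, cd, de
  2-simplices (6): abc, abe, acd, ade, bcd, bde

so the chain groups are C_0 ≅ Z^5, C_1 ≅ Z^9, C_2 ≅ Z^6.

∂_1: C_1 → C_0 sends each edge [p,q] (with p < q) to q − p.
This gives a 5×9 integer matrix of rank 4; reducing to Smith normal form yields diagonal entries (1,1,1,1).

The boundary map ∂_2: C_2 → C_1 maps a triangle to the signed sum of its edges. For instance
  ∂abc = bc − ac + ab,
  ∂acd = cd − ad + ac.
This gives a 9×6 integer matrix of rank 5; reducing to Smith normal form yields diagonal entries (1,1,1,1,1).

Reading off H_k = ker ∂_k / im ∂_{k+1}:

  H_0: rank C_0 − rank ∂_1 = 5 − 4 = 1, and the invariant factors of ∂_1 are all 1, so H_0 ≅ Z.

(K is a triangulation of the 2-sphere S^2.)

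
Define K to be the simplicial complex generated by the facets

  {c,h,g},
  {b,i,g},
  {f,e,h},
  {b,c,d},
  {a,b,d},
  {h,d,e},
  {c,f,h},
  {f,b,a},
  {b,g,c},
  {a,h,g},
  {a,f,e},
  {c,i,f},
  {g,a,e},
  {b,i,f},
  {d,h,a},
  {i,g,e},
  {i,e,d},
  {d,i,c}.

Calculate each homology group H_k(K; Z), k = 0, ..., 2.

Take the total order a < b < c < d < e < f < g < h < i on the vertex set. Then K (dimension 2) consists of the simplices:

  0-simplices (9): a, b, c, d, e, f, g, h, i
  1-simplices (27): ab, ad, ae, af, ag, ah, bc, bd, bf, bg, bi, cd, cf, cg, ch, ci, de, dh, di, ef, eg, eh, ei, fh, fi, gh, gi
  2-simplices (18): abd, abf, adh, aef, aeg, agh, bcd, bcg, bfi, bgi, cdi, cfh, cfi, cgh, deh, dei, efh, egi

Hence C_0 ≅ Z^9, C_1 ≅ Z^27, C_2 ≅ Z^18.

Boundary ∂_1: C_1 → C_0 maps an edge to its endpoints' difference, ∂[p,q] = q − p.
As a 9×27 matrix over Z this has rank 8, with invariant factors (1,1,1,1,1,1,1,1).

∂_2: C_2 → C_1 acts by ∂[p,q,r] = [q,r] − [p,r] + [p,q]. For instance
  ∂abf = bf − af + ab,
  ∂aef = ef − af + ae.
As a 27×18 matrix over Z this has rank 18, with invariant factors (1,1,1,1,1,1,1,1,1,1,1,1,1,1,1,1,1,2).

Reading off H_k = ker ∂_k / im ∂_{k+1}:

  H_0: rank C_0 − rank ∂_1 = 9 − 8 = 1, and the invariant factors of ∂_1 are all 1, so H_0 ≅ Z.
  H_1: rank ker ∂_1 − rank ∂_2 = (27 − 8) − 18 = 1, and ∂_2 has invariant factor 2 > 1, so H_1 ≅ Z × Z/2.
  H_2: rank ker ∂_2 − rank ∂_3 = (18 − 18) − 0 = 0, and there is no ∂_3, so H_2 ≅ 0.

H_0 = Z,  H_1 = Z × Z/2,  H_2 = 0.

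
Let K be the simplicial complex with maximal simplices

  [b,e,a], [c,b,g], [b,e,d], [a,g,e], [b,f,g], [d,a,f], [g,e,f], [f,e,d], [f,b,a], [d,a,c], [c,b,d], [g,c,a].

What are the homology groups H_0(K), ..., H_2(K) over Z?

H_0 ≅ Z,  H_1 ≅ Z_2,  H_2 = 0.

Order the vertices as a < b < c < d < e < f < g. Listing each simplex with vertices in this order, K has dimension 2 with simplices:

  0-simplices (7): a, b, c, d, e, f, g
  1-simplices (18): ab, ac, ad, ae, af, ag, bc, bd, be, bf, bg, cd, cg, de, df, ef, eg, fg
  2-simplices (12): abe, abf, acd, acg, adf, aeg, bcd, bcg, bde, bfg, def, efg

so the chain groups are C_0 ≅ Z^7, C_1 ≅ Z^18, C_2 ≅ Z^12.

Boundary ∂_1: C_1 → C_0 sends each edge [p,q] (with p < q) to q − p. For instance
  ∂cd = d − c.
This gives a 7×18 integer matrix of rank 6; reducing to Smith normal form yields diagonal entries (1,1,1,1,1,1).

Boundary ∂_2: C_2 → C_1 maps a triangle to the signed sum of its edges. For instance
  ∂adf = df − af + ad,
  ∂efg = fg − eg + ef.
As a 18×12 matrix over Z this has rank 12, with invariant factors (1,1,1,1,1,1,1,1,1,1,1,2).

Reading off H_k = ker ∂_k / im ∂_{k+1}:

  H_0: rank C_0 − rank ∂_1 = 7 − 6 = 1, and the invariant factors of ∂_1 are all 1, so H_0 = Z.
  H_1: rank ker ∂_1 − rank ∂_2 = (18 − 6) − 12 = 0, and ∂_2 has invariant factor 2 > 1, so H_1 = Z_2.
  H_2: rank ker ∂_2 − rank ∂_3 = (12 − 12) − 0 = 0, and there is no ∂_3, so H_2 = 0.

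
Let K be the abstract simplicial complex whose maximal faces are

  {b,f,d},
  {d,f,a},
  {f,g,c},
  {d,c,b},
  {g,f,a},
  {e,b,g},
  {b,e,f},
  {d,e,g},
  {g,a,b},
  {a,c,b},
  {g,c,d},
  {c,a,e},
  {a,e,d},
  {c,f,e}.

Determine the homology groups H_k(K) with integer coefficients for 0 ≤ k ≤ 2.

H_0 ≅ Z,  H_1 ≅ Z^2,  H_2 ≅ Z.

Take the total order a < b < c < d < e < f < g on the vertex set. Then K (dimension 2) consists of the simplices:

  0-simplices (7): a, b, c, d, e, f, g
  1-simplices (21): ab, ac, ad, ae, af, ag, bc, bd, be, bf, bg, cd, ce, cf, cg, de, df, dg, ef, eg, fg
  2-simplices (14): abc, abg, ace, ade, adf, afg, bcd, bdf, bef, beg, cdg, cef, cfg, deg

so the chain groups are C_0 ≅ Z^7, C_1 ≅ Z^21, C_2 ≅ Z^14.

Boundary ∂_1: C_1 → C_0 sends each edge [p,q] (with p < q) to q − p. For instance
  ∂ac = c − a.
The resulting 7×21 matrix has rank 6, and its Smith normal form has invariant factors (1,1,1,1,1,1).

The boundary map ∂_2: C_2 → C_1 sends each 2-simplex [p,q,r] to [q,r] − [p,r] + [p,q]. For instance
  ∂bcd = cd − bd + bc,
  ∂bef = ef − bf + be.
As a 21×14 matrix over Z this has rank 13, with invariant factors (1,1,1,1,1,1,1,1,1,1,1,1,1).

Computing H_k = (kernel of ∂_k) / (image of ∂_{k+1}):

  H_0: rank C_0 − rank ∂_1 = 7 − 6 = 1, and the invariant factors of ∂_1 are all 1, so H_0 ≅ Z.
  H_1: rank ker ∂_1 − rank ∂_2 = (21 − 6) − 13 = 2, and the invariant factors of ∂_2 are all 1, so H_1 ≅ Z^2.
  H_2: rank ker ∂_2 − rank ∂_3 = (14 − 13) − 0 = 1, and there is no ∂_3, so H_2 ≅ Z.

As a check, the Euler characteristic is 7 − 21 + 14 = 0, which agrees with 1 − 2 + 1 = 0.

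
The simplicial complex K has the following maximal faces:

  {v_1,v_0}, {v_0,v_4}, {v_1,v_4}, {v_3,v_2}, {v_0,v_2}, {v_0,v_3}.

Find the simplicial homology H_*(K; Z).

H_0 ≅ Z,  H_1 ≅ Z^2.

Order the vertices as v_0 < v_1 < v_2 < v_3 < v_4. Listing each simplex with vertices in this order, K has dimension 1 with simplices:

  0-simplices (5): [v_0], [v_1], [v_2], [v_3], [v_4]
  1-simplices (6): [v_0,v_1], [v_0,v_2], [v_0,v_3], [v_0,v_4], [v_1,v_4], [v_2,v_3]

giving chain groups C_0 ≅ Z^5, C_1 ≅ Z^6.

Boundary ∂_1: C_1 → C_0 maps an edge to its endpoints' difference, ∂[p,q] = q − p. For instance
  ∂[v_0,v_1] = [v_1] − [v_0].
The resulting 5×6 matrix has rank 4, and its Smith normal form has invariant factors (1,1,1,1).

From H_k ≅ ker(∂_k) / im(∂_{k+1}) we obtain:

  H_0: rank C_0 − rank ∂_1 = 5 − 4 = 1, and the invariant factors of ∂_1 are all 1, so H_0 = Z.
  H_1: rank ker ∂_1 − rank ∂_2 = (6 − 4) − 0 = 2, and there is no ∂_2, so H_1 = Z^2.

As a check, the Euler characteristic is 5 − 6 = -1, which agrees with 1 − 2 = -1.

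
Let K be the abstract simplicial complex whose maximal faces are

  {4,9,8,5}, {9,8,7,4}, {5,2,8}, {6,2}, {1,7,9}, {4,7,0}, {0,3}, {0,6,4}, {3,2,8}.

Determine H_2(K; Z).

H_2 ≅ 0.

K has 10 vertices, 21 edges, 12 triangles, 2 3-simplices.
rank ∂_2 = 10, rank ∂_3 = 2 ⇒ b_2 = 12 − 10 − 2 = 0; all invariant factors of ∂_3 are 1 so no torsion. So H_2 = 0.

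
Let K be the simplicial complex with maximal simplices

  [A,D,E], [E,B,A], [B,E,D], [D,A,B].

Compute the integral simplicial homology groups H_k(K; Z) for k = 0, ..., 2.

K has 4 vertices, 6 edges, 4 triangles.
rank ∂_0 = 0, rank ∂_1 = 3 ⇒ b_0 = 4 − 0 − 3 = 1; all invariant factors of ∂_1 are 1 so no torsion. So H_0 = Z.
rank ∂_1 = 3, rank ∂_2 = 3 ⇒ b_1 = 6 − 3 − 3 = 0; all invariant factors of ∂_2 are 1 so no torsion. So H_1 = 0.
rank ∂_2 = 3, rank ∂_3 = 0 ⇒ b_2 = 4 − 3 − 0 = 1. So H_2 = Z.

H_0 ≅ Z,  H_1 = 0,  H_2 ≅ Z.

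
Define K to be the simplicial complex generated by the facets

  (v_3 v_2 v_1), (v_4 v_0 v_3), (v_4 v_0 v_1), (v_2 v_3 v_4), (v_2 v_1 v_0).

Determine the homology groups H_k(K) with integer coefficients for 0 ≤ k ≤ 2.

H_0 = Z,  H_1 = Z,  H_2 = 0.

Order the vertices as v_0 < v_1 < v_2 < v_3 < v_4. Listing each simplex with vertices in this order, K has dimension 2 with simplices:

  0-simplices (5): [v_0], [v_1], [v_2], [v_3], [v_4]
  1-simplices (10): [v_0,v_1], [v_0,v_2], [v_0,v_3], [v_0,v_4], [v_1,v_2], [v_1,v_3], [v_1,v_4], [v_2,v_3], [v_2,v_4], [v_3,v_4]
  2-simplices (5): [v_0,v_1,v_2], [v_0,v_1,v_4], [v_0,v_3,v_4], [v_1,v_2,v_3], [v_2,v_3,v_4]

giving chain groups C_0 ≅ Z^5, C_1 ≅ Z^10, C_2 ≅ Z^5.

The boundary map ∂_1: C_1 → C_0 is given by ∂[p,q] = [q] − [p]. For instance
  ∂[v_0,v_1] = [v_1] − [v_0].
This gives a 5×10 integer matrix of rank 4; reducing to Smith normal form yields diagonal entries (1,1,1,1).

Boundary ∂_2: C_2 → C_1 acts by ∂[p,q,r] = [q,r] − [p,r] + [p,q]. For instance
  ∂[v_2,v_3,v_4] = [v_3,v_4] − [v_2,v_4] + [v_2,v_3],
  ∂[v_0,v_1,v_4] = [v_1,v_4] − [v_0,v_4] + [v_0,v_1].
As a 10×5 matrix over Z this has rank 5, with invariant factors (1,1,1,1,1).

From H_k ≅ ker(∂_k) / im(∂_{k+1}) we obtain:

  H_0: rank C_0 − rank ∂_1 = 5 − 4 = 1, and the invariant factors of ∂_1 are all 1, so H_0 = Z.
  H_1: rank ker ∂_1 − rank ∂_2 = (10 − 4) − 5 = 1, and the invariant factors of ∂_2 are all 1, so H_1 = Z.
  H_2: rank ker ∂_2 − rank ∂_3 = (5 − 5) − 0 = 0, and there is no ∂_3, so H_2 = 0.

As a check, the Euler characteristic is 5 − 10 + 5 = 0, which agrees with 1 − 1 + 0 = 0.
(K is a triangulation of the Möbius band.)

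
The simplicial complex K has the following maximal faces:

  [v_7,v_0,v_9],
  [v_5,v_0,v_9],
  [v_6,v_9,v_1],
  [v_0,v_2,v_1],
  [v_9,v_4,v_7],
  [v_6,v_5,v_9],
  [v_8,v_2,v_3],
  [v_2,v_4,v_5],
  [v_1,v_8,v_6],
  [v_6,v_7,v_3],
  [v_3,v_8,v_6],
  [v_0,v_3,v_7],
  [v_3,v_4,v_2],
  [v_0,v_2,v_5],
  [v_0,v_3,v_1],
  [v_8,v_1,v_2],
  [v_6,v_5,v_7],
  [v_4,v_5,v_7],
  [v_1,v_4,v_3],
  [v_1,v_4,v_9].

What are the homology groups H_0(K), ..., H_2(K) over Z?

We work with the vertex ordering v_0 < v_1 < v_2 < v_3 < v_4 < v_5 < v_6 < v_7 < v_8 < v_9. The simplices of K, each written with vertices in increasing order, are:

  0-simplices (10): [v_0], [v_1], [v_2], [v_3], [v_4], [v_5], [v_6], [v_7], [v_8], [v_9]
  1-simplices (30): (30 of them)
  2-simplices (20): (20 of them)

so the chain groups are C_0 ≅ Z^10, C_1 ≅ Z^30, C_2 ≅ Z^20.

Boundary ∂_1: C_1 → C_0 maps an edge to its endpoints' difference, ∂[p,q] = q − p.
The resulting 10×30 matrix has rank 9, and its Smith normal form has invariant factors (1,1,1,1,1,1,1,1,1).

The boundary map ∂_2: C_2 → C_1 sends each 2-simplex [p,q,r] to [q,r] − [p,r] + [p,q]. For instance
  ∂[v_1,v_2,v_8] = [v_2,v_8] − [v_1,v_8] + [v_1,v_2],
  ∂[v_1,v_6,v_8] = [v_6,v_8] − [v_1,v_8] + [v_1,v_6].
The resulting 30×20 matrix has rank 20, and its Smith normal form has invariant factors (1,1,1,1,1,1,1,1,1,1,1,1,1,1,1,1,1,1,1,2).

Now H_k = ker ∂_k / im ∂_{k+1}, so:

  H_0: rank C_0 − rank ∂_1 = 10 − 9 = 1, and the invariant factors of ∂_1 are all 1, so H_0 ≅ Z.
  H_1: rank ker ∂_1 − rank ∂_2 = (30 − 9) − 20 = 1, and ∂_2 has invariant factor 2 > 1, so H_1 ≅ Z ⊕ Z/2Z.
  H_2: rank ker ∂_2 − rank ∂_3 = (20 − 20) − 0 = 0, and there is no ∂_3, so H_2 ≅ 0.

H_0 ≅ Z,  H_1 ≅ Z ⊕ Z/2Z,  H_2 = 0.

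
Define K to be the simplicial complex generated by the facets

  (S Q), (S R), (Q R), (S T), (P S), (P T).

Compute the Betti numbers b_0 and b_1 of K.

We work with the vertex ordering P < Q < R < S < T. The simplices of K, each written with vertices in increasing order, are:

  0-simplices (5): P, Q, R, S, T
  1-simplices (6): PS, PT, QR, QS, RS, ST

Hence C_0 ≅ Z^5, C_1 ≅ Z^6.

Boundary ∂_1: C_1 → C_0 sends each edge [p,q] (with p < q) to q − p. For instance
  ∂QS = S − Q.
This gives a 5×6 integer matrix of rank 4; reducing to Smith normal form yields diagonal entries (1,1,1,1).

Now H_k = ker ∂_k / im ∂_{k+1}, so:

  H_0: rank C_0 − rank ∂_1 = 5 − 4 = 1, and the invariant factors of ∂_1 are all 1, so H_0 = Z.
  H_1: rank ker ∂_1 − rank ∂_2 = (6 − 4) − 0 = 2, and there is no ∂_2, so H_1 = Z^2.

As a check, the Euler characteristic is 5 − 6 = -1, which agrees with 1 − 2 = -1.

Hence the Betti numbers are b_0 = 1, b_1 = 2.

b_0 = 1, b_1 = 2.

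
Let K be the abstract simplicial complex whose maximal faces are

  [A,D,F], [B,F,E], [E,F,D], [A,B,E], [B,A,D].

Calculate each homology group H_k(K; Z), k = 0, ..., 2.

H_0 ≅ Z,  H_1 ≅ Z,  H_2 = 0.

Fix the vertex order A < B < D < E < F and write every simplex with vertices in increasing order. Then dim K = 2 and the simplices of K are:

  0-simplices (5): A, B, D, E, F
  1-simplices (10): AB, AD, AE, AF, BD, BE, BF, DE, DF, EF
  2-simplices (5): ABD, ABE, ADF, BEF, DEF

Hence C_0 ≅ Z^5, C_1 ≅ Z^10, C_2 ≅ Z^5.

Boundary ∂_1: C_1 → C_0 maps an edge to its endpoints' difference, ∂[p,q] = q − p. For instance
  ∂DF = F − D.
The resulting 5×10 matrix has rank 4, and its Smith normal form has invariant factors (1,1,1,1).

The boundary map ∂_2: C_2 → C_1 sends each 2-simplex [p,q,r] to [q,r] − [p,r] + [p,q]. For instance
  ∂DEF = EF − DF + DE,
  ∂BEF = EF − BF + BE.
The resulting 10×5 matrix has rank 5, and its Smith normal form has invariant factors (1,1,1,1,1).

Reading off H_k = ker ∂_k / im ∂_{k+1}:

  H_0: rank C_0 − rank ∂_1 = 5 − 4 = 1, and the invariant factors of ∂_1 are all 1, so H_0 = Z.
  H_1: rank ker ∂_1 − rank ∂_2 = (10 − 4) − 5 = 1, and the invariant factors of ∂_2 are all 1, so H_1 = Z.
  H_2: rank ker ∂_2 − rank ∂_3 = (5 − 5) − 0 = 0, and there is no ∂_3, so H_2 = 0.

(K is a triangulation of the Möbius band.)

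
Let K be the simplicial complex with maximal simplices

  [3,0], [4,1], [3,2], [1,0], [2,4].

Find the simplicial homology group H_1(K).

Take the total order 0 < 1 < 2 < 3 < 4 on the vertex set. Then K (dimension 1) consists of the simplices:

  0-simplices (5): [0], [1], [2], [3], [4]
  1-simplices (5): [0,1], [0,3], [1,4], [2,3], [2,4]

so the chain groups are C_0 ≅ Z^5, C_1 ≅ Z^5.

∂_1: C_1 → C_0 is given by ∂[p,q] = [q] − [p].
This gives a 5×5 integer matrix of rank 4; reducing to Smith normal form yields diagonal entries (1,1,1,1).

From H_k ≅ ker(∂_k) / im(∂_{k+1}) we obtain:

  H_1: rank ker ∂_1 − rank ∂_2 = (5 − 4) − 0 = 1, and there is no ∂_2, so H_1 = Z.

H_1 = Z.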